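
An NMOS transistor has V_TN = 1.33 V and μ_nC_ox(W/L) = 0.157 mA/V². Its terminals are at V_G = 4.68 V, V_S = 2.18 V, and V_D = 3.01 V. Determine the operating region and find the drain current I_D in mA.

V_GS = V_G − V_S = 4.68 − 2.18 = 2.5 V; V_DS = V_D − V_S = 3.01 − 2.18 = 0.83 V.
V_ov = V_GS − V_TN = 2.5 − 1.33 = 1.17 V.
Since V_DS = 0.83 V < V_ov = 1.17 V, the device is in the triode region.
I_D = k_n [V_ov · V_DS − ½ V_DS²] = 0.157 × [1.17 × 0.83 − 0.5 × 0.83²] = 0.0984 mA.

Triode; I_D = 0.0984 mA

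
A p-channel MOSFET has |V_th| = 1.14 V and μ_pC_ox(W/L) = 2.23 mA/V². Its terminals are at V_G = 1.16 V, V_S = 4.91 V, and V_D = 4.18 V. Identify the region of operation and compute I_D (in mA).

V_SG = V_S − V_G = 4.91 − 1.16 = 3.75 V; V_SD = V_S − V_D = 4.91 − 4.18 = 0.73 V.
V_ov = V_SG − |V_th| = 3.75 − 1.14 = 2.61 V.
Since V_SD = 0.73 V < V_ov = 2.61 V, the device is in the triode region.
I_D = k_p [V_ov · V_SD − ½ V_SD²] = 2.23 × [2.61 × 0.73 − 0.5 × 0.73²] = 3.65 mA.

Triode; I_D = 3.65 mA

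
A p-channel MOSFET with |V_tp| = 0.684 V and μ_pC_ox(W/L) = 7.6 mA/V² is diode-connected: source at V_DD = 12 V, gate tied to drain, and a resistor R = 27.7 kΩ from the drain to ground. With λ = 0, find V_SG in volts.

With gate tied to drain, V_SG = V_SD ≥ V_SG − |V_tp|, so the device is in saturation.
KCL at the drain: ½ k_p (V_SG − |V_tp|)² = (V_DD − V_SG)/R.
Let x = V_SG − 0.684. Then 105 x² + x − 11.32 = 0, giving x = 0.323 V (positive root), so V_SG = 1.01 V.
I_D = (V_DD − V_SG)/R = (12 − 1.01) / 27.7 = 0.397 mA.

V_SG = 1.01 V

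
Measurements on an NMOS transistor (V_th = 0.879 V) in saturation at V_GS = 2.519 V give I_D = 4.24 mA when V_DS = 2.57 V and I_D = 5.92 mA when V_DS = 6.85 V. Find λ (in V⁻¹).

With V_GS fixed, I_D ∝ (1 + λ V_DS) in saturation, so I_D2/I_D1 = (1 + λ V_DS2)/(1 + λ V_DS1).
5.92/4.24 = 1.396 = (1 + 6.85 λ)/(1 + 2.57 λ).
Solving: λ (I_D1 V_DS2 − I_D2 V_DS1) = I_D2 − I_D1, so λ = (5.92 − 4.24) / (4.24 × 6.85 − 5.92 × 2.57) = 1.68 / 13.8 = 0.121 V⁻¹.

λ = 0.121 V⁻¹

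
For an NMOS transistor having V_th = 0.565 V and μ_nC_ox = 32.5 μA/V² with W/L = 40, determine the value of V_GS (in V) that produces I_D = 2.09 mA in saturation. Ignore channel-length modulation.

V_GS = 2.36 V

k_n = μ_nC_ox · (W/L) = 1.3 mA/V².
In saturation I_D = ½ k_n (V_GS − V_th)², so V_GS − V_th = √(2 I_D / k_n) = √(2 × 2.09 / 1.3) = 1.79 V.
V_GS = 0.565 + 1.79 = 2.36 V.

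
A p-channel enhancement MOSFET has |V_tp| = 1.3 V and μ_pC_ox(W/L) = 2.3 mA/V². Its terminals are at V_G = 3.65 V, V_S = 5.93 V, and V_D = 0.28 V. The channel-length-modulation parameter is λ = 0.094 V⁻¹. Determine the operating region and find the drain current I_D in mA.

V_SG = V_S − V_G = 5.93 − 3.65 = 2.28 V; V_SD = V_S − V_D = 5.93 − 0.28 = 5.65 V.
V_ov = V_SG − |V_tp| = 2.28 − 1.3 = 0.98 V.
Since V_SD = 5.65 V ≥ V_ov = 0.98 V, the device is in saturation.
I_D = ½ k_p V_ov² (1 + λ V_SD) = 0.5 × 2.3 × 0.98² × (1 + 0.094 × 5.65) = 1.69 mA.

Saturation; I_D = 1.69 mA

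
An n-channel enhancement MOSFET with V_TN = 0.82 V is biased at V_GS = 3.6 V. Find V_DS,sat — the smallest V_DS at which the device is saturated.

V_DS,sat = 2.78 V

The boundary between triode and saturation is V_DS = V_GS − V_TN = V_ov.
V_ov = 3.6 − 0.82 = 2.78 V.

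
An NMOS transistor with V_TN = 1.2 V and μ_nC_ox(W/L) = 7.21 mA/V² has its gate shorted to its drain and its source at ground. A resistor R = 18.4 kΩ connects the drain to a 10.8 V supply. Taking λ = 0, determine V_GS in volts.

V_GS = 1.57 V

With gate tied to drain, V_GS = V_DS ≥ V_GS − V_TN, so the device is in saturation.
KCL at the drain: ½ k_n (V_GS − V_TN)² = (V_DD − V_GS)/R.
Let x = V_GS − 1.2. Then 66.3 x² + x − 9.6 = 0, giving x = 0.373 V (positive root), so V_GS = 1.57 V.
I_D = (V_DD − V_GS)/R = (10.8 − 1.57) / 18.4 = 0.501 mA.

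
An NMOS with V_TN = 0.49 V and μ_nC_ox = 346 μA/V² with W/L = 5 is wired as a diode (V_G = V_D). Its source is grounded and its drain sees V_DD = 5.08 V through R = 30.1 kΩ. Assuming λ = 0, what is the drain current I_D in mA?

I_D = 0.139 mA

With gate tied to drain, V_GS = V_DS ≥ V_GS − V_TN, so the device is in saturation.
k_n = μ_nC_ox · (W/L) = 1.73 mA/V².
KCL at the drain: ½ k_n (V_GS − V_TN)² = (V_DD − V_GS)/R.
Let x = V_GS − 0.49. Then 26 x² + x − 4.59 = 0, giving x = 0.401 V (positive root), so V_GS = 0.891 V.
I_D = (V_DD − V_GS)/R = (5.08 − 0.891) / 30.1 = 0.139 mA.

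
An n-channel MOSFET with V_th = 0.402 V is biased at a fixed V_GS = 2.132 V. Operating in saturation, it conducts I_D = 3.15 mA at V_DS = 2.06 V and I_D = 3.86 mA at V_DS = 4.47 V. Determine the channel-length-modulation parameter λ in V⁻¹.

With V_GS fixed, I_D ∝ (1 + λ V_DS) in saturation, so I_D2/I_D1 = (1 + λ V_DS2)/(1 + λ V_DS1).
3.86/3.15 = 1.225 = (1 + 4.47 λ)/(1 + 2.06 λ).
Solving: λ (I_D1 V_DS2 − I_D2 V_DS1) = I_D2 − I_D1, so λ = (3.86 − 3.15) / (3.15 × 4.47 − 3.86 × 2.06) = 0.71 / 6.13 = 0.116 V⁻¹.

λ = 0.116 V⁻¹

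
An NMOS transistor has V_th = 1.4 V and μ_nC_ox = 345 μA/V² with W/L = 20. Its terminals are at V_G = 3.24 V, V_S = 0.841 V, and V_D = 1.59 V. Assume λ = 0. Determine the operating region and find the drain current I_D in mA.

V_GS = V_G − V_S = 3.24 − 0.841 = 2.4 V; V_DS = V_D − V_S = 1.59 − 0.841 = 0.749 V.
k_n = μ_nC_ox · (W/L) = 6.9 mA/V².
V_ov = V_GS − V_th = 2.4 − 1.4 = 0.999 V.
Since V_DS = 0.749 V < V_ov = 0.999 V, the device is in the triode region.
I_D = k_n [V_ov · V_DS − ½ V_DS²] = 6.9 × [0.999 × 0.749 − 0.5 × 0.749²] = 3.23 mA.

Triode; I_D = 3.23 mA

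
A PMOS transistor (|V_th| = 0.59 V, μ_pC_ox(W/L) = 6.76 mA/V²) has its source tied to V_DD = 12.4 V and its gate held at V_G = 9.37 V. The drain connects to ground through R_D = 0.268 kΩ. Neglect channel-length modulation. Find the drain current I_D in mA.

I_D = 20.1 mA

V_SG = V_DD − V_G = 12.4 − 9.37 = 3.03 V, so V_ov = 3.03 − 0.59 = 2.44 V.
Assume saturation: I_D = ½ k_p V_ov² = 0.5 × 6.76 × 2.44² = 20.1 mA, giving V_SD = V_DD − I_D R_D = 12.4 − 20.1 × 0.268 = 7.01 V.
V_SD = 7.01 V ≥ V_ov = 2.44 V, confirming saturation.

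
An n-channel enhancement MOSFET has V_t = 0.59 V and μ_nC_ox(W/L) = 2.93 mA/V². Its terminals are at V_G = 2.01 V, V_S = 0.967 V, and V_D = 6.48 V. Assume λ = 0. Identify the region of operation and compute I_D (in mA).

V_GS = V_G − V_S = 2.01 − 0.967 = 1.04 V; V_DS = V_D − V_S = 6.48 − 0.967 = 5.51 V.
V_ov = V_GS − V_t = 1.04 − 0.59 = 0.453 V.
Since V_DS = 5.51 V ≥ V_ov = 0.453 V, the device is in saturation.
I_D = ½ k_n V_ov² = 0.5 × 2.93 × 0.453² = 0.301 mA.

Saturation; I_D = 0.301 mA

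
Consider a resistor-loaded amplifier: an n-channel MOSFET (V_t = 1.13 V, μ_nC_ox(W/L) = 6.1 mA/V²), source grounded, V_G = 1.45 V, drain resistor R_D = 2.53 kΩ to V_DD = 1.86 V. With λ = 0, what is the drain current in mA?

I_D = 0.312 mA

V_GS = V_G = 1.45 V, so V_ov = 1.45 − 1.13 = 0.32 V.
Assume saturation: I_D = ½ k_n V_ov² = 0.5 × 6.1 × 0.32² = 0.312 mA, giving V_DS = V_DD − I_D R_D = 1.86 − 0.312 × 2.53 = 1.07 V.
V_DS = 1.07 V ≥ V_ov = 0.32 V, confirming saturation.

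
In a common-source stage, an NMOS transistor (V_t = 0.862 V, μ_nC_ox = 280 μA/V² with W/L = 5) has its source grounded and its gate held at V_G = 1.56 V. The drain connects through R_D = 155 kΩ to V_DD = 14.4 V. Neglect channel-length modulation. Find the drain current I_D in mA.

V_GS = V_G = 1.56 V, so V_ov = 1.56 − 0.862 = 0.698 V.
k_n = μ_nC_ox · (W/L) = 1.4 mA/V².
Assume saturation: I_D = ½ k_n V_ov² = 0.5 × 1.4 × 0.698² = 0.341 mA, giving V_DS = V_DD − I_D R_D = 14.4 − 0.341 × 155 = -38.5 V.
But -38.5 V < V_ov = 0.698 V, so the device is actually in triode.
In triode I_D = k_n[V_ov V_DS − ½ V_DS²] and I_D = (V_DD − V_DS)/R_D. Equating: 108 V_DS² − 152.5 V_DS + 14.4 = 0, giving V_DS = 0.102 V (the root below V_ov).
I_D = (14.4 − 0.102) / 155 = 0.0922 mA.

I_D = 0.0922 mA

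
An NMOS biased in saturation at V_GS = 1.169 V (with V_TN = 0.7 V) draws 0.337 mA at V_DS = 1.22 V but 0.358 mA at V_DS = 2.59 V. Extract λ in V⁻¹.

λ = 0.0482 V⁻¹

With V_GS fixed, I_D ∝ (1 + λ V_DS) in saturation, so I_D2/I_D1 = (1 + λ V_DS2)/(1 + λ V_DS1).
0.358/0.337 = 1.062 = (1 + 2.59 λ)/(1 + 1.22 λ).
Solving: λ (I_D1 V_DS2 − I_D2 V_DS1) = I_D2 − I_D1, so λ = (0.358 − 0.337) / (0.337 × 2.59 − 0.358 × 1.22) = 0.021 / 0.436 = 0.0482 V⁻¹.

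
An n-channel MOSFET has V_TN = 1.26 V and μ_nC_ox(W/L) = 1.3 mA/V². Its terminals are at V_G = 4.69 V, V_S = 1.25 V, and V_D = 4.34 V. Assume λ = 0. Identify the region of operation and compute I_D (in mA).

Saturation; I_D = 3.09 mA

V_GS = V_G − V_S = 4.69 − 1.25 = 3.44 V; V_DS = V_D − V_S = 4.34 − 1.25 = 3.09 V.
V_ov = V_GS − V_TN = 3.44 − 1.26 = 2.18 V.
Since V_DS = 3.09 V ≥ V_ov = 2.18 V, the device is in saturation.
I_D = ½ k_n V_ov² = 0.5 × 1.3 × 2.18² = 3.09 mA.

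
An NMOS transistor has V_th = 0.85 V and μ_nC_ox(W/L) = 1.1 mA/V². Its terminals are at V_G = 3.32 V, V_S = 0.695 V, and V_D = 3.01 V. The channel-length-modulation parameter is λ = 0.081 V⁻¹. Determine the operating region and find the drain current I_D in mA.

Saturation; I_D = 2.06 mA

V_GS = V_G − V_S = 3.32 − 0.695 = 2.62 V; V_DS = V_D − V_S = 3.01 − 0.695 = 2.31 V.
V_ov = V_GS − V_th = 2.62 − 0.85 = 1.77 V.
Since V_DS = 2.31 V ≥ V_ov = 1.77 V, the device is in saturation.
I_D = ½ k_n V_ov² (1 + λ V_DS) = 0.5 × 1.1 × 1.77² × (1 + 0.081 × 2.31) = 2.06 mA.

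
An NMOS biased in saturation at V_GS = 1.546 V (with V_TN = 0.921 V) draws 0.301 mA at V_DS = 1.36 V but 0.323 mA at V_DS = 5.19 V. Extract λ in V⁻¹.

λ = 0.0196 V⁻¹

With V_GS fixed, I_D ∝ (1 + λ V_DS) in saturation, so I_D2/I_D1 = (1 + λ V_DS2)/(1 + λ V_DS1).
0.323/0.301 = 1.073 = (1 + 5.19 λ)/(1 + 1.36 λ).
Solving: λ (I_D1 V_DS2 − I_D2 V_DS1) = I_D2 − I_D1, so λ = (0.323 − 0.301) / (0.301 × 5.19 − 0.323 × 1.36) = 0.022 / 1.12 = 0.0196 V⁻¹.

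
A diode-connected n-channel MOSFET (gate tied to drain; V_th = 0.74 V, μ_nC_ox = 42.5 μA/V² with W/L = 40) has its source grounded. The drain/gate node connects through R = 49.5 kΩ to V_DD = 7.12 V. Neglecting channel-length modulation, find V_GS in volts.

V_GS = 1.12 V

With gate tied to drain, V_GS = V_DS ≥ V_GS − V_th, so the device is in saturation.
k_n = μ_nC_ox · (W/L) = 1.7 mA/V².
KCL at the drain: ½ k_n (V_GS − V_th)² = (V_DD − V_GS)/R.
Let x = V_GS − 0.74. Then 42.1 x² + x − 6.38 = 0, giving x = 0.378 V (positive root), so V_GS = 1.12 V.
I_D = (V_DD − V_GS)/R = (7.12 − 1.12) / 49.5 = 0.121 mA.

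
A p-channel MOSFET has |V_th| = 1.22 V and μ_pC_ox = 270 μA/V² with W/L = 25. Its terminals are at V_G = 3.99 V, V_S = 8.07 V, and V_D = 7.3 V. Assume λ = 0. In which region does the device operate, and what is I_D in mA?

Triode; I_D = 12.9 mA

V_SG = V_S − V_G = 8.07 − 3.99 = 4.08 V; V_SD = V_S − V_D = 8.07 − 7.3 = 0.77 V.
k_p = μ_pC_ox · (W/L) = 6.75 mA/V².
V_ov = V_SG − |V_th| = 4.08 − 1.22 = 2.86 V.
Since V_SD = 0.77 V < V_ov = 2.86 V, the device is in the triode region.
I_D = k_p [V_ov · V_SD − ½ V_SD²] = 6.75 × [2.86 × 0.77 − 0.5 × 0.77²] = 12.9 mA.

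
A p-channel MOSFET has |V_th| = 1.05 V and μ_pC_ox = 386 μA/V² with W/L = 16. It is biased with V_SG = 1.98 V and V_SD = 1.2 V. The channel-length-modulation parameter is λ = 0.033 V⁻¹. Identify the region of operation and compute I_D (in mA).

k_p = μ_pC_ox · (W/L) = 6.176 mA/V².
V_ov = V_SG − |V_th| = 1.98 − 1.05 = 0.93 V.
Since V_SD = 1.2 V ≥ V_ov = 0.93 V, the device is in saturation.
I_D = ½ k_p V_ov² (1 + λ V_SD) = 0.5 × 6.176 × 0.93² × (1 + 0.033 × 1.2) = 2.78 mA.

Saturation; I_D = 2.78 mA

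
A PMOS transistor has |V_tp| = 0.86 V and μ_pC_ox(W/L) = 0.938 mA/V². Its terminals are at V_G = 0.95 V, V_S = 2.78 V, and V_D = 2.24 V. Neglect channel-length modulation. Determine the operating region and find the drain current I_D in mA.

Triode; I_D = 0.355 mA

V_SG = V_S − V_G = 2.78 − 0.95 = 1.83 V; V_SD = V_S − V_D = 2.78 − 2.24 = 0.54 V.
V_ov = V_SG − |V_tp| = 1.83 − 0.86 = 0.97 V.
Since V_SD = 0.54 V < V_ov = 0.97 V, the device is in the triode region.
I_D = k_p [V_ov · V_SD − ½ V_SD²] = 0.938 × [0.97 × 0.54 − 0.5 × 0.54²] = 0.355 mA.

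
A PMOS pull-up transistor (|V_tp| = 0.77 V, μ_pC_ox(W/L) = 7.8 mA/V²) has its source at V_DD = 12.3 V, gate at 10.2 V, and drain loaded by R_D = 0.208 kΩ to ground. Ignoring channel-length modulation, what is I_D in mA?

I_D = 6.90 mA

V_SG = V_DD − V_G = 12.3 − 10.2 = 2.1 V, so V_ov = 2.1 − 0.77 = 1.33 V.
Assume saturation: I_D = ½ k_p V_ov² = 0.5 × 7.8 × 1.33² = 6.9 mA, giving V_SD = V_DD − I_D R_D = 12.3 − 6.9 × 0.208 = 10.9 V.
V_SD = 10.9 V ≥ V_ov = 1.33 V, confirming saturation.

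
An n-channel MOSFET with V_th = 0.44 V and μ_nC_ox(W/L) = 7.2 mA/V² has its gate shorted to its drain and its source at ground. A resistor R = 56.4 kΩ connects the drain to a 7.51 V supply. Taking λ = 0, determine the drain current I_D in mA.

I_D = 0.122 mA

With gate tied to drain, V_GS = V_DS ≥ V_GS − V_th, so the device is in saturation.
KCL at the drain: ½ k_n (V_GS − V_th)² = (V_DD − V_GS)/R.
Let x = V_GS − 0.44. Then 203 x² + x − 7.07 = 0, giving x = 0.184 V (positive root), so V_GS = 0.624 V.
I_D = (V_DD − V_GS)/R = (7.51 − 0.624) / 56.4 = 0.122 mA.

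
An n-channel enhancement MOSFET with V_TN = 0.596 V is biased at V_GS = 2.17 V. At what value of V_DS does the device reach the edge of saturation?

V_DS,sat = 1.57 V

The boundary between triode and saturation is V_DS = V_GS − V_TN = V_ov.
V_ov = 2.17 − 0.596 = 1.57 V.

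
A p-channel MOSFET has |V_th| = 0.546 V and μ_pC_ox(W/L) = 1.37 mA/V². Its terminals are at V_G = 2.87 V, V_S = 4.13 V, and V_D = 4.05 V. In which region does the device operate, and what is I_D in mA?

V_SG = V_S − V_G = 4.13 − 2.87 = 1.26 V; V_SD = V_S − V_D = 4.13 − 4.05 = 0.08 V.
V_ov = V_SG − |V_th| = 1.26 − 0.546 = 0.714 V.
Since V_SD = 0.08 V < V_ov = 0.714 V, the device is in the triode region.
I_D = k_p [V_ov · V_SD − ½ V_SD²] = 1.37 × [0.714 × 0.08 − 0.5 × 0.08²] = 0.0739 mA.

Triode; I_D = 0.0739 mA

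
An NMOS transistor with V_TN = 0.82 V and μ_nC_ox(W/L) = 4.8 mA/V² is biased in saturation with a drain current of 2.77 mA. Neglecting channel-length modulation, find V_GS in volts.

In saturation I_D = ½ k_n (V_GS − V_TN)², so V_GS − V_TN = √(2 I_D / k_n) = √(2 × 2.77 / 4.8) = 1.07 V.
V_GS = 0.82 + 1.07 = 1.89 V.

V_GS = 1.89 V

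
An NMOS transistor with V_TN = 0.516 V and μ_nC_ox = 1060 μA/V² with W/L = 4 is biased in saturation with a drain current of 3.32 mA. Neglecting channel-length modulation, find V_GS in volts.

V_GS = 1.77 V

k_n = μ_nC_ox · (W/L) = 4.24 mA/V².
In saturation I_D = ½ k_n (V_GS − V_TN)², so V_GS − V_TN = √(2 I_D / k_n) = √(2 × 3.32 / 4.24) = 1.25 V.
V_GS = 0.516 + 1.25 = 1.77 V.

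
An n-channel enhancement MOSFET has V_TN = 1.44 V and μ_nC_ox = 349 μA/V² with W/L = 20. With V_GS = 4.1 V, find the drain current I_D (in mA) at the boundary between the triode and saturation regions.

At the boundary V_DS = V_ov = V_GS − V_TN = 4.1 − 1.44 = 2.66 V.
k_n = μ_nC_ox · (W/L) = 6.98 mA/V².
I_D = ½ k_n V_ov² = 0.5 × 6.98 × 2.66² = 24.7 mA.

I_D = 24.7 mA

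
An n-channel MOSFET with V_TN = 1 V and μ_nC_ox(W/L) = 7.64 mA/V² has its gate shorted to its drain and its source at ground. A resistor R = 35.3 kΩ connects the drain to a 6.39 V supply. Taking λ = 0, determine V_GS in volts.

V_GS = 1.20 V

With gate tied to drain, V_GS = V_DS ≥ V_GS − V_TN, so the device is in saturation.
KCL at the drain: ½ k_n (V_GS − V_TN)² = (V_DD − V_GS)/R.
Let x = V_GS − 1. Then 135 x² + x − 5.39 = 0, giving x = 0.196 V (positive root), so V_GS = 1.2 V.
I_D = (V_DD − V_GS)/R = (6.39 − 1.2) / 35.3 = 0.147 mA.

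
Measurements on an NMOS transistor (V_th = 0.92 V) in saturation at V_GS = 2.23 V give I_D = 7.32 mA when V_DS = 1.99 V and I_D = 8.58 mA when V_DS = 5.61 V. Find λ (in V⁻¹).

λ = 0.0525 V⁻¹

With V_GS fixed, I_D ∝ (1 + λ V_DS) in saturation, so I_D2/I_D1 = (1 + λ V_DS2)/(1 + λ V_DS1).
8.58/7.32 = 1.172 = (1 + 5.61 λ)/(1 + 1.99 λ).
Solving: λ (I_D1 V_DS2 − I_D2 V_DS1) = I_D2 − I_D1, so λ = (8.58 − 7.32) / (7.32 × 5.61 − 8.58 × 1.99) = 1.26 / 24 = 0.0525 V⁻¹.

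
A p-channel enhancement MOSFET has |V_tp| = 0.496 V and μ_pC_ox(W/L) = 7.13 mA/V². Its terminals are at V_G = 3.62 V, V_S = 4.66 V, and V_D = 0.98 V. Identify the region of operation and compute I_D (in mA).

Saturation; I_D = 1.06 mA

V_SG = V_S − V_G = 4.66 − 3.62 = 1.04 V; V_SD = V_S − V_D = 4.66 − 0.98 = 3.68 V.
V_ov = V_SG − |V_tp| = 1.04 − 0.496 = 0.544 V.
Since V_SD = 3.68 V ≥ V_ov = 0.544 V, the device is in saturation.
I_D = ½ k_p V_ov² = 0.5 × 7.13 × 0.544² = 1.06 mA.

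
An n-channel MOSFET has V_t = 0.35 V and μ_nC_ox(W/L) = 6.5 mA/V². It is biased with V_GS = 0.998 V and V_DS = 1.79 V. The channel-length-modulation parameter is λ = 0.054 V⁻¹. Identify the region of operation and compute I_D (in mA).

Saturation; I_D = 1.50 mA

V_ov = V_GS − V_t = 0.998 − 0.35 = 0.648 V.
Since V_DS = 1.79 V ≥ V_ov = 0.648 V, the device is in saturation.
I_D = ½ k_n V_ov² (1 + λ V_DS) = 0.5 × 6.5 × 0.648² × (1 + 0.054 × 1.79) = 1.5 mA.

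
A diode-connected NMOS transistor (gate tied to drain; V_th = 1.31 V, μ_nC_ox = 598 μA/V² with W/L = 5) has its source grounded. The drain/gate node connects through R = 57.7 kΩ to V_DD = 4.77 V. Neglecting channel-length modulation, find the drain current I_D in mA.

I_D = 0.0566 mA

With gate tied to drain, V_GS = V_DS ≥ V_GS − V_th, so the device is in saturation.
k_n = μ_nC_ox · (W/L) = 2.99 mA/V².
KCL at the drain: ½ k_n (V_GS − V_th)² = (V_DD − V_GS)/R.
Let x = V_GS − 1.31. Then 86.3 x² + x − 3.46 = 0, giving x = 0.195 V (positive root), so V_GS = 1.5 V.
I_D = (V_DD − V_GS)/R = (4.77 − 1.5) / 57.7 = 0.0566 mA.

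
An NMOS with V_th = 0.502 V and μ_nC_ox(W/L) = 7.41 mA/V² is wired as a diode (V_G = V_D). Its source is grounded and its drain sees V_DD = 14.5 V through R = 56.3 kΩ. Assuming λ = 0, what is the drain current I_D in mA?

With gate tied to drain, V_GS = V_DS ≥ V_GS − V_th, so the device is in saturation.
KCL at the drain: ½ k_n (V_GS − V_th)² = (V_DD − V_GS)/R.
Let x = V_GS − 0.502. Then 209 x² + x − 14 = 0, giving x = 0.257 V (positive root), so V_GS = 0.759 V.
I_D = (V_DD − V_GS)/R = (14.5 − 0.759) / 56.3 = 0.244 mA.

I_D = 0.244 mA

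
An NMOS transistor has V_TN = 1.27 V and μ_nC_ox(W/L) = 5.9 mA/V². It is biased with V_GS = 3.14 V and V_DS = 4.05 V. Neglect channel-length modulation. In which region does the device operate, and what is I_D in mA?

V_ov = V_GS − V_TN = 3.14 − 1.27 = 1.87 V.
Since V_DS = 4.05 V ≥ V_ov = 1.87 V, the device is in saturation.
I_D = ½ k_n V_ov² = 0.5 × 5.9 × 1.87² = 10.3 mA.

Saturation; I_D = 10.3 mA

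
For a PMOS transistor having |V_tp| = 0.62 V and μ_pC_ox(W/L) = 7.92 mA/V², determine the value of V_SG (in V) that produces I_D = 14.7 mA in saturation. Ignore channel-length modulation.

V_SG = 2.55 V

In saturation I_D = ½ k_p (V_SG − |V_tp|)², so V_SG − |V_tp| = √(2 I_D / k_p) = √(2 × 14.7 / 7.92) = 1.93 V.
V_SG = 0.62 + 1.93 = 2.55 V.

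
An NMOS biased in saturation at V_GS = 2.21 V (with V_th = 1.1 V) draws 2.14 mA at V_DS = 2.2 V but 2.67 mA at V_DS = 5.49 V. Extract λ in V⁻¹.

λ = 0.0902 V⁻¹

With V_GS fixed, I_D ∝ (1 + λ V_DS) in saturation, so I_D2/I_D1 = (1 + λ V_DS2)/(1 + λ V_DS1).
2.67/2.14 = 1.248 = (1 + 5.49 λ)/(1 + 2.2 λ).
Solving: λ (I_D1 V_DS2 − I_D2 V_DS1) = I_D2 − I_D1, so λ = (2.67 − 2.14) / (2.14 × 5.49 − 2.67 × 2.2) = 0.53 / 5.87 = 0.0902 V⁻¹.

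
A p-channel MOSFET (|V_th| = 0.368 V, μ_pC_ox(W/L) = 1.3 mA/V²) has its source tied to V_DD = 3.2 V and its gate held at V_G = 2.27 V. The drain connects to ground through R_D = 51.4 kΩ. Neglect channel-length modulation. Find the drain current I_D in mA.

I_D = 0.0605 mA

V_SG = V_DD − V_G = 3.2 − 2.27 = 0.93 V, so V_ov = 0.93 − 0.368 = 0.562 V.
Assume saturation: I_D = ½ k_p V_ov² = 0.5 × 1.3 × 0.562² = 0.205 mA, giving V_SD = V_DD − I_D R_D = 3.2 − 0.205 × 51.4 = -7.35 V.
But -7.35 V < V_ov = 0.562 V, so the device is actually in triode.
In triode I_D = k_p[V_ov V_SD − ½ V_SD²] and I_D = (V_DD − V_SD)/R_D. Equating: 33.4 V_SD² − 38.55 V_SD + 3.2 = 0, giving V_SD = 0.09 V (the root below V_ov).
I_D = (3.2 − 0.09) / 51.4 = 0.0605 mA.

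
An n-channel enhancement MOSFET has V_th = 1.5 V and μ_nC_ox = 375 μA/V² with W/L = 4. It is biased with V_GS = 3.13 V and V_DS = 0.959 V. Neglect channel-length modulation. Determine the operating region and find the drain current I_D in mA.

k_n = μ_nC_ox · (W/L) = 1.5 mA/V².
V_ov = V_GS − V_th = 3.13 − 1.5 = 1.63 V.
Since V_DS = 0.959 V < V_ov = 1.63 V, the device is in the triode region.
I_D = k_n [V_ov · V_DS − ½ V_DS²] = 1.5 × [1.63 × 0.959 − 0.5 × 0.959²] = 1.65 mA.

Triode; I_D = 1.65 mA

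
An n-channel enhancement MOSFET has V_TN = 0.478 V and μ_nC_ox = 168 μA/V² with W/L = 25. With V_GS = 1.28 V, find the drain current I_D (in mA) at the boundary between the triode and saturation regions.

I_D = 1.35 mA

At the boundary V_DS = V_ov = V_GS − V_TN = 1.28 − 0.478 = 0.802 V.
k_n = μ_nC_ox · (W/L) = 4.2 mA/V².
I_D = ½ k_n V_ov² = 0.5 × 4.2 × 0.802² = 1.35 mA.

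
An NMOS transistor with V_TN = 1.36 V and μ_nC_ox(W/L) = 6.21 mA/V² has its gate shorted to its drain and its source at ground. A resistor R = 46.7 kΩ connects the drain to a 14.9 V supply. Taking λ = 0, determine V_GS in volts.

With gate tied to drain, V_GS = V_DS ≥ V_GS − V_TN, so the device is in saturation.
KCL at the drain: ½ k_n (V_GS − V_TN)² = (V_DD − V_GS)/R.
Let x = V_GS − 1.36. Then 145 x² + x − 13.54 = 0, giving x = 0.302 V (positive root), so V_GS = 1.66 V.
I_D = (V_DD − V_GS)/R = (14.9 − 1.66) / 46.7 = 0.283 mA.

V_GS = 1.66 V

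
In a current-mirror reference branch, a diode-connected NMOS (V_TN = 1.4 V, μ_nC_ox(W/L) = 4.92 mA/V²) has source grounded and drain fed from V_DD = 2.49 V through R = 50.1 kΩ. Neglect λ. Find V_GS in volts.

With gate tied to drain, V_GS = V_DS ≥ V_GS − V_TN, so the device is in saturation.
KCL at the drain: ½ k_n (V_GS − V_TN)² = (V_DD − V_GS)/R.
Let x = V_GS − 1.4. Then 123 x² + x − 1.09 = 0, giving x = 0.0901 V (positive root), so V_GS = 1.49 V.
I_D = (V_DD − V_GS)/R = (2.49 − 1.49) / 50.1 = 0.02 mA.

V_GS = 1.49 V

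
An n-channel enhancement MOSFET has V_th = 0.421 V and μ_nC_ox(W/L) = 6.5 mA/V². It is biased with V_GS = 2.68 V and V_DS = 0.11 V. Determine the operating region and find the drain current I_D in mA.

V_ov = V_GS − V_th = 2.68 − 0.421 = 2.26 V.
Since V_DS = 0.11 V < V_ov = 2.26 V, the device is in the triode region.
I_D = k_n [V_ov · V_DS − ½ V_DS²] = 6.5 × [2.26 × 0.11 − 0.5 × 0.11²] = 1.58 mA.

Triode; I_D = 1.58 mA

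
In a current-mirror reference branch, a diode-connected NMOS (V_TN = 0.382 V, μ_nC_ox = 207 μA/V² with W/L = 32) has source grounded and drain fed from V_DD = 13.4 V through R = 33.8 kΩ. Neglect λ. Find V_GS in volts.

With gate tied to drain, V_GS = V_DS ≥ V_GS − V_TN, so the device is in saturation.
k_n = μ_nC_ox · (W/L) = 6.624 mA/V².
KCL at the drain: ½ k_n (V_GS − V_TN)² = (V_DD − V_GS)/R.
Let x = V_GS − 0.382. Then 112 x² + x − 13.02 = 0, giving x = 0.337 V (positive root), so V_GS = 0.719 V.
I_D = (V_DD − V_GS)/R = (13.4 − 0.719) / 33.8 = 0.375 mA.

V_GS = 0.719 V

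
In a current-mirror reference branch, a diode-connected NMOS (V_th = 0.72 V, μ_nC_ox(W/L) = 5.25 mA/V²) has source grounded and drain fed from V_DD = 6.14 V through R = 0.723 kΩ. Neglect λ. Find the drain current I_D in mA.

With gate tied to drain, V_GS = V_DS ≥ V_GS − V_th, so the device is in saturation.
KCL at the drain: ½ k_n (V_GS − V_th)² = (V_DD − V_GS)/R.
Let x = V_GS − 0.72. Then 1.9 x² + x − 5.42 = 0, giving x = 1.45 V (positive root), so V_GS = 2.17 V.
I_D = (V_DD − V_GS)/R = (6.14 − 2.17) / 0.723 = 5.5 mA.

I_D = 5.50 mA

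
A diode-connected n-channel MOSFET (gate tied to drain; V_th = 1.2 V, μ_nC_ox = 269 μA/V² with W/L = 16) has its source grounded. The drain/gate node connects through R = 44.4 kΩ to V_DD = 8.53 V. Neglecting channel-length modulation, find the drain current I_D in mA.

I_D = 0.159 mA

With gate tied to drain, V_GS = V_DS ≥ V_GS − V_th, so the device is in saturation.
k_n = μ_nC_ox · (W/L) = 4.304 mA/V².
KCL at the drain: ½ k_n (V_GS − V_th)² = (V_DD − V_GS)/R.
Let x = V_GS − 1.2. Then 95.5 x² + x − 7.33 = 0, giving x = 0.272 V (positive root), so V_GS = 1.47 V.
I_D = (V_DD − V_GS)/R = (8.53 − 1.47) / 44.4 = 0.159 mA.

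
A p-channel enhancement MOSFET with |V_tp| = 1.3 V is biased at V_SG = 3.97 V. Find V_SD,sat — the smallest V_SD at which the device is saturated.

The boundary between triode and saturation is V_SD = V_SG − |V_tp| = V_ov.
V_ov = 3.97 − 1.3 = 2.67 V.

V_SD,sat = 2.67 V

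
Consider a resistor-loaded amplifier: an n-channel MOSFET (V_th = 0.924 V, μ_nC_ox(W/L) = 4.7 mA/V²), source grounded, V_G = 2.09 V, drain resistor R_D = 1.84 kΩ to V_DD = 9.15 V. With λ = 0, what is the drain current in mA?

V_GS = V_G = 2.09 V, so V_ov = 2.09 − 0.924 = 1.17 V.
Assume saturation: I_D = ½ k_n V_ov² = 0.5 × 4.7 × 1.17² = 3.19 mA, giving V_DS = V_DD − I_D R_D = 9.15 − 3.19 × 1.84 = 3.27 V.
V_DS = 3.27 V ≥ V_ov = 1.17 V, confirming saturation.

I_D = 3.19 mA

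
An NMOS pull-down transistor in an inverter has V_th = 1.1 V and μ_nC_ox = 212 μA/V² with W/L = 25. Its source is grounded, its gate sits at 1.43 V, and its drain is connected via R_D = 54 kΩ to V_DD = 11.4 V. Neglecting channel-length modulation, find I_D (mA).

I_D = 0.208 mA

V_GS = V_G = 1.43 V, so V_ov = 1.43 − 1.1 = 0.33 V.
k_n = μ_nC_ox · (W/L) = 5.3 mA/V².
Assume saturation: I_D = ½ k_n V_ov² = 0.5 × 5.3 × 0.33² = 0.289 mA, giving V_DS = V_DD − I_D R_D = 11.4 − 0.289 × 54 = -4.18 V.
But -4.18 V < V_ov = 0.33 V, so the device is actually in triode.
In triode I_D = k_n[V_ov V_DS − ½ V_DS²] and I_D = (V_DD − V_DS)/R_D. Equating: 143 V_DS² − 95.45 V_DS + 11.4 = 0, giving V_DS = 0.156 V (the root below V_ov).
I_D = (11.4 − 0.156) / 54 = 0.208 mA.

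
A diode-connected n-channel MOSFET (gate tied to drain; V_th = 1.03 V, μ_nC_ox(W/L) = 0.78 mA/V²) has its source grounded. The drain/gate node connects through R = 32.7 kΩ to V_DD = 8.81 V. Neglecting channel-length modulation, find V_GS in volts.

With gate tied to drain, V_GS = V_DS ≥ V_GS − V_th, so the device is in saturation.
KCL at the drain: ½ k_n (V_GS − V_th)² = (V_DD − V_GS)/R.
Let x = V_GS − 1.03. Then 12.8 x² + x − 7.78 = 0, giving x = 0.743 V (positive root), so V_GS = 1.77 V.
I_D = (V_DD − V_GS)/R = (8.81 − 1.77) / 32.7 = 0.215 mA.

V_GS = 1.77 V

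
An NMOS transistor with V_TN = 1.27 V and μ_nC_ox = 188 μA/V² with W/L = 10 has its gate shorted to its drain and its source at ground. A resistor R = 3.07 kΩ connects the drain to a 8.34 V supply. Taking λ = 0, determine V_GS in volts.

With gate tied to drain, V_GS = V_DS ≥ V_GS − V_TN, so the device is in saturation.
k_n = μ_nC_ox · (W/L) = 1.88 mA/V².
KCL at the drain: ½ k_n (V_GS − V_TN)² = (V_DD − V_GS)/R.
Let x = V_GS − 1.27. Then 2.89 x² + x − 7.07 = 0, giving x = 1.4 V (positive root), so V_GS = 2.67 V.
I_D = (V_DD − V_GS)/R = (8.34 − 2.67) / 3.07 = 1.85 mA.

V_GS = 2.67 V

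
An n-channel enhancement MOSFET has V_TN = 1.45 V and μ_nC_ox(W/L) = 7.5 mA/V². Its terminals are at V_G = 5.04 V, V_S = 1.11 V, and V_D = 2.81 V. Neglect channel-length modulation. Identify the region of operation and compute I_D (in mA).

V_GS = V_G − V_S = 5.04 − 1.11 = 3.93 V; V_DS = V_D − V_S = 2.81 − 1.11 = 1.7 V.
V_ov = V_GS − V_TN = 3.93 − 1.45 = 2.48 V.
Since V_DS = 1.7 V < V_ov = 2.48 V, the device is in the triode region.
I_D = k_n [V_ov · V_DS − ½ V_DS²] = 7.5 × [2.48 × 1.7 − 0.5 × 1.7²] = 20.8 mA.

Triode; I_D = 20.8 mA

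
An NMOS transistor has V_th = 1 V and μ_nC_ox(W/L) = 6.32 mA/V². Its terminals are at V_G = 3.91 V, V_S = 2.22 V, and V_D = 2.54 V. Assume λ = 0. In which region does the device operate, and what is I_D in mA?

V_GS = V_G − V_S = 3.91 − 2.22 = 1.69 V; V_DS = V_D − V_S = 2.54 − 2.22 = 0.32 V.
V_ov = V_GS − V_th = 1.69 − 1 = 0.69 V.
Since V_DS = 0.32 V < V_ov = 0.69 V, the device is in the triode region.
I_D = k_n [V_ov · V_DS − ½ V_DS²] = 6.32 × [0.69 × 0.32 − 0.5 × 0.32²] = 1.07 mA.

Triode; I_D = 1.07 mA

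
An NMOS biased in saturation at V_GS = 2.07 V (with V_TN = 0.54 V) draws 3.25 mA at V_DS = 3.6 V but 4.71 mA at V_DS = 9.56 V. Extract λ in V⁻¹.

With V_GS fixed, I_D ∝ (1 + λ V_DS) in saturation, so I_D2/I_D1 = (1 + λ V_DS2)/(1 + λ V_DS1).
4.71/3.25 = 1.449 = (1 + 9.56 λ)/(1 + 3.6 λ).
Solving: λ (I_D1 V_DS2 − I_D2 V_DS1) = I_D2 − I_D1, so λ = (4.71 − 3.25) / (3.25 × 9.56 − 4.71 × 3.6) = 1.46 / 14.1 = 0.103 V⁻¹.

λ = 0.103 V⁻¹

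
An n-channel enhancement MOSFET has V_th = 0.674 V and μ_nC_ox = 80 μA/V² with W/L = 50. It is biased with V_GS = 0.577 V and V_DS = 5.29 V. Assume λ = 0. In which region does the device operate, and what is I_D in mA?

Cutoff; I_D = 0 mA

V_GS = 0.577 V < V_th = 0.674 V, so the transistor is in cutoff.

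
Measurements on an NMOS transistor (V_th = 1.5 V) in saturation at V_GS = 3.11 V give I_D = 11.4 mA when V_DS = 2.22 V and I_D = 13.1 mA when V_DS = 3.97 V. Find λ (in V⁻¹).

With V_GS fixed, I_D ∝ (1 + λ V_DS) in saturation, so I_D2/I_D1 = (1 + λ V_DS2)/(1 + λ V_DS1).
13.1/11.4 = 1.149 = (1 + 3.97 λ)/(1 + 2.22 λ).
Solving: λ (I_D1 V_DS2 − I_D2 V_DS1) = I_D2 − I_D1, so λ = (13.1 − 11.4) / (11.4 × 3.97 − 13.1 × 2.22) = 1.7 / 16.2 = 0.105 V⁻¹.

λ = 0.105 V⁻¹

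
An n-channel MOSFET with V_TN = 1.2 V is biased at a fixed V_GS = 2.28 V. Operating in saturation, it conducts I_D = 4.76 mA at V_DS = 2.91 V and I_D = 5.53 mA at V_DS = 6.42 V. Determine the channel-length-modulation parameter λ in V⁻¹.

λ = 0.0532 V⁻¹

With V_GS fixed, I_D ∝ (1 + λ V_DS) in saturation, so I_D2/I_D1 = (1 + λ V_DS2)/(1 + λ V_DS1).
5.53/4.76 = 1.162 = (1 + 6.42 λ)/(1 + 2.91 λ).
Solving: λ (I_D1 V_DS2 − I_D2 V_DS1) = I_D2 − I_D1, so λ = (5.53 − 4.76) / (4.76 × 6.42 − 5.53 × 2.91) = 0.77 / 14.5 = 0.0532 V⁻¹.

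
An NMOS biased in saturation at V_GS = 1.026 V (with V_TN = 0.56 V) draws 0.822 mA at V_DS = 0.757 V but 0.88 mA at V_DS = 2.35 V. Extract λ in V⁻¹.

With V_GS fixed, I_D ∝ (1 + λ V_DS) in saturation, so I_D2/I_D1 = (1 + λ V_DS2)/(1 + λ V_DS1).
0.88/0.822 = 1.071 = (1 + 2.35 λ)/(1 + 0.757 λ).
Solving: λ (I_D1 V_DS2 − I_D2 V_DS1) = I_D2 − I_D1, so λ = (0.88 − 0.822) / (0.822 × 2.35 − 0.88 × 0.757) = 0.058 / 1.27 = 0.0458 V⁻¹.

λ = 0.0458 V⁻¹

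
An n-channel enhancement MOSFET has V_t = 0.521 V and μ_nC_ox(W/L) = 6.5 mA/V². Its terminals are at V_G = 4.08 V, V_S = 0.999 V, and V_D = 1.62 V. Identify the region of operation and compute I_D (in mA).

V_GS = V_G − V_S = 4.08 − 0.999 = 3.08 V; V_DS = V_D − V_S = 1.62 − 0.999 = 0.621 V.
V_ov = V_GS − V_t = 3.08 − 0.521 = 2.56 V.
Since V_DS = 0.621 V < V_ov = 2.56 V, the device is in the triode region.
I_D = k_n [V_ov · V_DS − ½ V_DS²] = 6.5 × [2.56 × 0.621 − 0.5 × 0.621²] = 9.08 mA.

Triode; I_D = 9.08 mA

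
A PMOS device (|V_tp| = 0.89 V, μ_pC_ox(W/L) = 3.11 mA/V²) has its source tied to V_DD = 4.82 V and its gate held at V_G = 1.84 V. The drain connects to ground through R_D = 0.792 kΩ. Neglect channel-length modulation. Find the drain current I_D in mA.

V_SG = V_DD − V_G = 4.82 − 1.84 = 2.98 V, so V_ov = 2.98 − 0.89 = 2.09 V.
Assume saturation: I_D = ½ k_p V_ov² = 0.5 × 3.11 × 2.09² = 6.79 mA, giving V_SD = V_DD − I_D R_D = 4.82 − 6.79 × 0.792 = -0.56 V.
But -0.56 V < V_ov = 2.09 V, so the device is actually in triode.
In triode I_D = k_p[V_ov V_SD − ½ V_SD²] and I_D = (V_DD − V_SD)/R_D. Equating: 1.23 V_SD² − 6.148 V_SD + 4.82 = 0, giving V_SD = 0.974 V (the root below V_ov).
I_D = (4.82 − 0.974) / 0.792 = 4.86 mA.

I_D = 4.86 mA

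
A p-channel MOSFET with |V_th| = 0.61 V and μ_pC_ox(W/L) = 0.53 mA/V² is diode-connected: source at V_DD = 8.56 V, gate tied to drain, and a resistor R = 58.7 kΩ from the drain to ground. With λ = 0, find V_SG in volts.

With gate tied to drain, V_SG = V_SD ≥ V_SG − |V_th|, so the device is in saturation.
KCL at the drain: ½ k_p (V_SG − |V_th|)² = (V_DD − V_SG)/R.
Let x = V_SG − 0.61. Then 15.6 x² + x − 7.95 = 0, giving x = 0.683 V (positive root), so V_SG = 1.29 V.
I_D = (V_DD − V_SG)/R = (8.56 − 1.29) / 58.7 = 0.124 mA.

V_SG = 1.29 V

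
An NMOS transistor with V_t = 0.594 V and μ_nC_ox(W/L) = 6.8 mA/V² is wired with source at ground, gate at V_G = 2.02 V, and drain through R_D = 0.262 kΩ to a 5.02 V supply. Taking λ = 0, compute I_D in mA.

I_D = 6.91 mA

V_GS = V_G = 2.02 V, so V_ov = 2.02 − 0.594 = 1.43 V.
Assume saturation: I_D = ½ k_n V_ov² = 0.5 × 6.8 × 1.43² = 6.91 mA, giving V_DS = V_DD − I_D R_D = 5.02 − 6.91 × 0.262 = 3.21 V.
V_DS = 3.21 V ≥ V_ov = 1.43 V, confirming saturation.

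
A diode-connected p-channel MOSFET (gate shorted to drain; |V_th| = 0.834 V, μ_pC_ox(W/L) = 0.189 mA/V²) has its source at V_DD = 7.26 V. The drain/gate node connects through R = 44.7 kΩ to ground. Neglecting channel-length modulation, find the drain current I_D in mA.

I_D = 0.119 mA

With gate tied to drain, V_SG = V_SD ≥ V_SG − |V_th|, so the device is in saturation.
KCL at the drain: ½ k_p (V_SG − |V_th|)² = (V_DD − V_SG)/R.
Let x = V_SG − 0.834. Then 4.22 x² + x − 6.426 = 0, giving x = 1.12 V (positive root), so V_SG = 1.95 V.
I_D = (V_DD − V_SG)/R = (7.26 − 1.95) / 44.7 = 0.119 mA.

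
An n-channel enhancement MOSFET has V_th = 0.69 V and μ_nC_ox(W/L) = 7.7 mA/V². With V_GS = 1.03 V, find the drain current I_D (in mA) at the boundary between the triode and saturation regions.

I_D = 0.445 mA

At the boundary V_DS = V_ov = V_GS − V_th = 1.03 − 0.69 = 0.34 V.
I_D = ½ k_n V_ov² = 0.5 × 7.7 × 0.34² = 0.445 mA.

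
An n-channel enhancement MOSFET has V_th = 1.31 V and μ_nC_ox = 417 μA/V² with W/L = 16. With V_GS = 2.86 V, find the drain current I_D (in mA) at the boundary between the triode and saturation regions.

I_D = 8.01 mA

At the boundary V_DS = V_ov = V_GS − V_th = 2.86 − 1.31 = 1.55 V.
k_n = μ_nC_ox · (W/L) = 6.672 mA/V².
I_D = ½ k_n V_ov² = 0.5 × 6.672 × 1.55² = 8.01 mA.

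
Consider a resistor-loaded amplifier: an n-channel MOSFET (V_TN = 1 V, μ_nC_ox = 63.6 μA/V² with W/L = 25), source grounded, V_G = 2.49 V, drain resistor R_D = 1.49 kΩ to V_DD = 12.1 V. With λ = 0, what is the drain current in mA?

V_GS = V_G = 2.49 V, so V_ov = 2.49 − 1 = 1.49 V.
k_n = μ_nC_ox · (W/L) = 1.59 mA/V².
Assume saturation: I_D = ½ k_n V_ov² = 0.5 × 1.59 × 1.49² = 1.76 mA, giving V_DS = V_DD − I_D R_D = 12.1 − 1.76 × 1.49 = 9.47 V.
V_DS = 9.47 V ≥ V_ov = 1.49 V, confirming saturation.

I_D = 1.76 mA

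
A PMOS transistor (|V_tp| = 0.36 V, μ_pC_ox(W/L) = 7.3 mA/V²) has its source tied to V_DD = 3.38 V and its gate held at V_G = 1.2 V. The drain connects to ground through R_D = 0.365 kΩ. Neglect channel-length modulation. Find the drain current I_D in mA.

V_SG = V_DD − V_G = 3.38 − 1.2 = 2.18 V, so V_ov = 2.18 − 0.36 = 1.82 V.
Assume saturation: I_D = ½ k_p V_ov² = 0.5 × 7.3 × 1.82² = 12.1 mA, giving V_SD = V_DD − I_D R_D = 3.38 − 12.1 × 0.365 = -1.03 V.
But -1.03 V < V_ov = 1.82 V, so the device is actually in triode.
In triode I_D = k_p[V_ov V_SD − ½ V_SD²] and I_D = (V_DD − V_SD)/R_D. Equating: 1.33 V_SD² − 5.849 V_SD + 3.38 = 0, giving V_SD = 0.685 V (the root below V_ov).
I_D = (3.38 − 0.685) / 0.365 = 7.38 mA.

I_D = 7.38 mA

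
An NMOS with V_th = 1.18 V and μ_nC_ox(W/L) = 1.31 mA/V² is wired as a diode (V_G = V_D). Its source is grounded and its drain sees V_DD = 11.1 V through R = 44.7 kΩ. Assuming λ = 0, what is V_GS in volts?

With gate tied to drain, V_GS = V_DS ≥ V_GS − V_th, so the device is in saturation.
KCL at the drain: ½ k_n (V_GS − V_th)² = (V_DD − V_GS)/R.
Let x = V_GS − 1.18. Then 29.3 x² + x − 9.92 = 0, giving x = 0.565 V (positive root), so V_GS = 1.75 V.
I_D = (V_DD − V_GS)/R = (11.1 − 1.75) / 44.7 = 0.209 mA.

V_GS = 1.75 V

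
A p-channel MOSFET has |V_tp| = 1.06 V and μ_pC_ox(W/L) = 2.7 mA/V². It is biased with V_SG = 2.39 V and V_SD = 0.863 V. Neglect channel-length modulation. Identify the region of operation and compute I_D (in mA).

Triode; I_D = 2.09 mA

V_ov = V_SG − |V_tp| = 2.39 − 1.06 = 1.33 V.
Since V_SD = 0.863 V < V_ov = 1.33 V, the device is in the triode region.
I_D = k_p [V_ov · V_SD − ½ V_SD²] = 2.7 × [1.33 × 0.863 − 0.5 × 0.863²] = 2.09 mA.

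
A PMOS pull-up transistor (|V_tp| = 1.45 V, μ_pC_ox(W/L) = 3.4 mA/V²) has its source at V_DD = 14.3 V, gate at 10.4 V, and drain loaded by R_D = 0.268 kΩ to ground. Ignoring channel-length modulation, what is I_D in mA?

I_D = 10.2 mA

V_SG = V_DD − V_G = 14.3 − 10.4 = 3.9 V, so V_ov = 3.9 − 1.45 = 2.45 V.
Assume saturation: I_D = ½ k_p V_ov² = 0.5 × 3.4 × 2.45² = 10.2 mA, giving V_SD = V_DD − I_D R_D = 14.3 − 10.2 × 0.268 = 11.6 V.
V_SD = 11.6 V ≥ V_ov = 2.45 V, confirming saturation.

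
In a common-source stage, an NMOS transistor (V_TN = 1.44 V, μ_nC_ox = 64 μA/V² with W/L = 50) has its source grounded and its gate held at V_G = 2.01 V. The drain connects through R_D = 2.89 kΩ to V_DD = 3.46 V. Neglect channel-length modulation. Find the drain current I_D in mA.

I_D = 0.520 mA

V_GS = V_G = 2.01 V, so V_ov = 2.01 − 1.44 = 0.57 V.
k_n = μ_nC_ox · (W/L) = 3.2 mA/V².
Assume saturation: I_D = ½ k_n V_ov² = 0.5 × 3.2 × 0.57² = 0.52 mA, giving V_DS = V_DD − I_D R_D = 3.46 − 0.52 × 2.89 = 1.96 V.
V_DS = 1.96 V ≥ V_ov = 0.57 V, confirming saturation.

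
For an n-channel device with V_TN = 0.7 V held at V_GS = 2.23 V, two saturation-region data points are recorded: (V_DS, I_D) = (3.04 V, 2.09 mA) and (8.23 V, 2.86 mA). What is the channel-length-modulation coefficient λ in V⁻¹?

With V_GS fixed, I_D ∝ (1 + λ V_DS) in saturation, so I_D2/I_D1 = (1 + λ V_DS2)/(1 + λ V_DS1).
2.86/2.09 = 1.368 = (1 + 8.23 λ)/(1 + 3.04 λ).
Solving: λ (I_D1 V_DS2 − I_D2 V_DS1) = I_D2 − I_D1, so λ = (2.86 − 2.09) / (2.09 × 8.23 − 2.86 × 3.04) = 0.77 / 8.51 = 0.0905 V⁻¹.

λ = 0.0905 V⁻¹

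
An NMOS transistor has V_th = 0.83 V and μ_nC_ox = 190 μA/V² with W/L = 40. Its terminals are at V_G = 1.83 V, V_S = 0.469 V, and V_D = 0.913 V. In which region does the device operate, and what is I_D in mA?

V_GS = V_G − V_S = 1.83 − 0.469 = 1.36 V; V_DS = V_D − V_S = 0.913 − 0.469 = 0.444 V.
k_n = μ_nC_ox · (W/L) = 7.6 mA/V².
V_ov = V_GS − V_th = 1.36 − 0.83 = 0.531 V.
Since V_DS = 0.444 V < V_ov = 0.531 V, the device is in the triode region.
I_D = k_n [V_ov · V_DS − ½ V_DS²] = 7.6 × [0.531 × 0.444 − 0.5 × 0.444²] = 1.04 mA.

Triode; I_D = 1.04 mA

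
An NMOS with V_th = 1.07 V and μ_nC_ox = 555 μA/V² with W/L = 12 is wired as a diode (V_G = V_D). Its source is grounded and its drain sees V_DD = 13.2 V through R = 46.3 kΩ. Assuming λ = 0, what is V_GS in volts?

With gate tied to drain, V_GS = V_DS ≥ V_GS − V_th, so the device is in saturation.
k_n = μ_nC_ox · (W/L) = 6.66 mA/V².
KCL at the drain: ½ k_n (V_GS − V_th)² = (V_DD − V_GS)/R.
Let x = V_GS − 1.07. Then 154 x² + x − 12.13 = 0, giving x = 0.277 V (positive root), so V_GS = 1.35 V.
I_D = (V_DD − V_GS)/R = (13.2 − 1.35) / 46.3 = 0.256 mA.

V_GS = 1.35 V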